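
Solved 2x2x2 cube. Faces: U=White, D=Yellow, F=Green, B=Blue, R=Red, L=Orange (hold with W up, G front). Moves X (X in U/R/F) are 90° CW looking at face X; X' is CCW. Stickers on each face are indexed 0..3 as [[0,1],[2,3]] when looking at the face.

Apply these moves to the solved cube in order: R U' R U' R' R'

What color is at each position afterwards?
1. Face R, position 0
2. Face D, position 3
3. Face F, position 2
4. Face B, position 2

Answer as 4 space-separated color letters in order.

Answer: Y W G B

Derivation:
After move 1 (R): R=RRRR U=WGWG F=GYGY D=YBYB B=WBWB
After move 2 (U'): U=GGWW F=OOGY R=GYRR B=RRWB L=WBOO
After move 3 (R): R=RGRY U=GOWY F=OBGB D=YWYR B=WRGB
After move 4 (U'): U=OYGW F=WBGB R=OBRY B=RGGB L=WROO
After move 5 (R'): R=BYOR U=OGGR F=WYGW D=YBYB B=RGWB
After move 6 (R'): R=YRBO U=OWGR F=WGGR D=YYYW B=BGBB
Query 1: R[0] = Y
Query 2: D[3] = W
Query 3: F[2] = G
Query 4: B[2] = B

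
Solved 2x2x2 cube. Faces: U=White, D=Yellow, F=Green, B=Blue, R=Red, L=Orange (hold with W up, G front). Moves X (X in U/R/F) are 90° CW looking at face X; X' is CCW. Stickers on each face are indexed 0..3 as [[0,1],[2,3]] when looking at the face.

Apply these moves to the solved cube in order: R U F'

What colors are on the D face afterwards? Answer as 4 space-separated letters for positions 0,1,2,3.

Answer: Y O Y B

Derivation:
After move 1 (R): R=RRRR U=WGWG F=GYGY D=YBYB B=WBWB
After move 2 (U): U=WWGG F=RRGY R=WBRR B=OOWB L=GYOO
After move 3 (F'): F=RYRG U=WWWR R=BBYR D=YOYB L=GGOG
Query: D face = YOYB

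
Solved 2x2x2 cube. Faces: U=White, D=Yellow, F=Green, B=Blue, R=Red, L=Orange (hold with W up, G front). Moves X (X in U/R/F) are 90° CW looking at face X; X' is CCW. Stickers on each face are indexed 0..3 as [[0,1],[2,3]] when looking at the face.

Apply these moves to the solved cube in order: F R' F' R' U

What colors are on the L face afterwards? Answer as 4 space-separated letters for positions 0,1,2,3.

Answer: W B O O

Derivation:
After move 1 (F): F=GGGG U=WWOO R=WRWR D=RRYY L=OYOY
After move 2 (R'): R=RRWW U=WBOB F=GWGO D=RGYG B=YBRB
After move 3 (F'): F=WOGG U=WBRW R=GRRW D=YYYG L=OBOO
After move 4 (R'): R=RWGR U=WRRY F=WBGW D=YOYG B=GBYB
After move 5 (U): U=RWYR F=RWGW R=GBGR B=OBYB L=WBOO
Query: L face = WBOO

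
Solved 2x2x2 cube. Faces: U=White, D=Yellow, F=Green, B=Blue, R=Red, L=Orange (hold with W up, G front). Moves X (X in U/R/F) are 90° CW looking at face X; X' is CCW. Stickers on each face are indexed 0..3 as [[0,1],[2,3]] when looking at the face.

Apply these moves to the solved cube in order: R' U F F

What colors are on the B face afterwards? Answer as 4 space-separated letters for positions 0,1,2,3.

After move 1 (R'): R=RRRR U=WBWB F=GWGW D=YGYG B=YBYB
After move 2 (U): U=WWBB F=RRGW R=YBRR B=OOYB L=GWOO
After move 3 (F): F=GRWR U=WWOW R=BBBR D=RYYG L=GYOG
After move 4 (F): F=WGRR U=WWGY R=OBWR D=BBYG L=GROY
Query: B face = OOYB

Answer: O O Y B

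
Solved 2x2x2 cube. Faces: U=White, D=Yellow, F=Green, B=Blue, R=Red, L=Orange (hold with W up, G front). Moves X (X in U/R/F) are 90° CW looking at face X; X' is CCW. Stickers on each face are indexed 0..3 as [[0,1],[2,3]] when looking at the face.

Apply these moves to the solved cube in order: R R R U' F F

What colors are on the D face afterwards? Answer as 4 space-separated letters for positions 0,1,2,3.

Answer: W W Y G

Derivation:
After move 1 (R): R=RRRR U=WGWG F=GYGY D=YBYB B=WBWB
After move 2 (R): R=RRRR U=WYWY F=GBGB D=YWYW B=GBGB
After move 3 (R): R=RRRR U=WBWB F=GWGW D=YGYG B=YBYB
After move 4 (U'): U=BBWW F=OOGW R=GWRR B=RRYB L=YBOO
After move 5 (F): F=GOWO U=BBOB R=WWWR D=RGYG L=YYOG
After move 6 (F): F=WGOO U=BBGY R=OWBR D=WWYG L=YROG
Query: D face = WWYG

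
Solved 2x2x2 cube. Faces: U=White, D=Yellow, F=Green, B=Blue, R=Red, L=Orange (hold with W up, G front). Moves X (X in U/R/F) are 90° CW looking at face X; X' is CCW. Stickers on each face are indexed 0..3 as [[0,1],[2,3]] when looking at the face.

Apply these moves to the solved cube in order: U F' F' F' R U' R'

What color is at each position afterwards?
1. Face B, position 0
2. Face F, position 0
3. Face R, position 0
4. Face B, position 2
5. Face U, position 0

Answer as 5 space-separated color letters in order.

Answer: O G B B R

Derivation:
After move 1 (U): U=WWWW F=RRGG R=BBRR B=OOBB L=GGOO
After move 2 (F'): F=RGRG U=WWBR R=YBYR D=GOYY L=GWOW
After move 3 (F'): F=GGRR U=WWYY R=OBGR D=WWYY L=GROB
After move 4 (F'): F=GRGR U=WWOG R=WBWR D=RBYY L=GYOY
After move 5 (R): R=WWRB U=WROR F=GBGY D=RBYO B=GOWB
After move 6 (U'): U=RRWO F=GYGY R=GBRB B=WWWB L=GOOY
After move 7 (R'): R=BBGR U=RWWW F=GRGO D=RYYY B=OWBB
Query 1: B[0] = O
Query 2: F[0] = G
Query 3: R[0] = B
Query 4: B[2] = B
Query 5: U[0] = R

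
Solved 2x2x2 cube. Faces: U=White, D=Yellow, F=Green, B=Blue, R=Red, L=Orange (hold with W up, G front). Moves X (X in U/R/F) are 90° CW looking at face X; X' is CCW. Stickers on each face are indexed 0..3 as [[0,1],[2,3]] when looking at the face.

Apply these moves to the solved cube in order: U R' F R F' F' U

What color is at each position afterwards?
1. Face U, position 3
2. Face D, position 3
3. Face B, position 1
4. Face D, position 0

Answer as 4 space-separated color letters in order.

After move 1 (U): U=WWWW F=RRGG R=BBRR B=OOBB L=GGOO
After move 2 (R'): R=BRBR U=WBWO F=RWGW D=YRYG B=YOYB
After move 3 (F): F=GRWW U=WBOG R=WROR D=BBYG L=GYOR
After move 4 (R): R=OWRR U=WROW F=GBWG D=BYYY B=GOBB
After move 5 (F'): F=BGGW U=WROR R=YWBR D=YRYY L=GWOO
After move 6 (F'): F=GWBG U=WRYB R=RWYR D=WOYY L=GROO
After move 7 (U): U=YWBR F=RWBG R=GOYR B=GRBB L=GWOO
Query 1: U[3] = R
Query 2: D[3] = Y
Query 3: B[1] = R
Query 4: D[0] = W

Answer: R Y R W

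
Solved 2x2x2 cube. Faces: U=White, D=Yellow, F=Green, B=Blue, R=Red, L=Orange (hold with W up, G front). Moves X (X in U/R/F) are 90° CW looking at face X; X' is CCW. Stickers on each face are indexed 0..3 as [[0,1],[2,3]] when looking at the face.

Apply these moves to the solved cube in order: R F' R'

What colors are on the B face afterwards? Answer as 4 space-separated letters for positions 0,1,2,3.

After move 1 (R): R=RRRR U=WGWG F=GYGY D=YBYB B=WBWB
After move 2 (F'): F=YYGG U=WGRR R=BRYR D=OOYB L=OGOW
After move 3 (R'): R=RRBY U=WWRW F=YGGR D=OYYG B=BBOB
Query: B face = BBOB

Answer: B B O B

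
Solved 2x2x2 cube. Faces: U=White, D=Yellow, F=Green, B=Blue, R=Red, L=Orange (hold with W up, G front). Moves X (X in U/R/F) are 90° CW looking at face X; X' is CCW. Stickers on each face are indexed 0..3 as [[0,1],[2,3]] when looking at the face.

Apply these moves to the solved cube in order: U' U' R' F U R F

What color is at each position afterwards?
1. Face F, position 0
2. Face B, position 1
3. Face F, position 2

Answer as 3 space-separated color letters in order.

Answer: W Y G

Derivation:
After move 1 (U'): U=WWWW F=OOGG R=GGRR B=RRBB L=BBOO
After move 2 (U'): U=WWWW F=BBGG R=OORR B=GGBB L=RROO
After move 3 (R'): R=OROR U=WBWG F=BWGW D=YBYG B=YGYB
After move 4 (F): F=GBWW U=WBOR R=WRGR D=OOYG L=RYOB
After move 5 (U): U=OWRB F=WRWW R=YGGR B=RYYB L=GBOB
After move 6 (R): R=GYRG U=ORRW F=WOWG D=OYYR B=BYWB
After move 7 (F): F=WWGO U=ORBB R=RYWG D=RGYR L=GOOY
Query 1: F[0] = W
Query 2: B[1] = Y
Query 3: F[2] = G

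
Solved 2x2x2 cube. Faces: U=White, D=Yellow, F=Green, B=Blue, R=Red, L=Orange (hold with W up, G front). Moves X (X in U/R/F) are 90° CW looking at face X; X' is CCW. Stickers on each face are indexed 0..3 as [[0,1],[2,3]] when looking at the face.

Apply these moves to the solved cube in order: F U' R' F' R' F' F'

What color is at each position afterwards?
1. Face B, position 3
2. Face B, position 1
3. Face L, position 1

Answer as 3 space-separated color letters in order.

Answer: B R Y

Derivation:
After move 1 (F): F=GGGG U=WWOO R=WRWR D=RRYY L=OYOY
After move 2 (U'): U=WOWO F=OYGG R=GGWR B=WRBB L=BBOY
After move 3 (R'): R=GRGW U=WBWW F=OOGO D=RYYG B=YRRB
After move 4 (F'): F=OOOG U=WBGG R=YRRW D=BYYG L=BWOW
After move 5 (R'): R=RWYR U=WRGY F=OBOG D=BOYG B=GRYB
After move 6 (F'): F=BGOO U=WRRY R=OWBR D=WWYG L=BYOG
After move 7 (F'): F=GOBO U=WROB R=WWWR D=YGYG L=BYOR
Query 1: B[3] = B
Query 2: B[1] = R
Query 3: L[1] = Y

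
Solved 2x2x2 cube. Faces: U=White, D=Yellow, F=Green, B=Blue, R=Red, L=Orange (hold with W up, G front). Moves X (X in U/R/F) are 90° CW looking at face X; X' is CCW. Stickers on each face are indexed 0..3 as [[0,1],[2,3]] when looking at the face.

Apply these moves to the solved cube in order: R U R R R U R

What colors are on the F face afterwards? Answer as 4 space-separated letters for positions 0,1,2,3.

After move 1 (R): R=RRRR U=WGWG F=GYGY D=YBYB B=WBWB
After move 2 (U): U=WWGG F=RRGY R=WBRR B=OOWB L=GYOO
After move 3 (R): R=RWRB U=WRGY F=RBGB D=YWYO B=GOWB
After move 4 (R): R=RRBW U=WBGB F=RWGO D=YWYG B=YORB
After move 5 (R): R=BRWR U=WWGO F=RWGG D=YRYY B=BOBB
After move 6 (U): U=GWOW F=BRGG R=BOWR B=GYBB L=RWOO
After move 7 (R): R=WBRO U=GROG F=BRGY D=YBYG B=WYWB
Query: F face = BRGY

Answer: B R G Y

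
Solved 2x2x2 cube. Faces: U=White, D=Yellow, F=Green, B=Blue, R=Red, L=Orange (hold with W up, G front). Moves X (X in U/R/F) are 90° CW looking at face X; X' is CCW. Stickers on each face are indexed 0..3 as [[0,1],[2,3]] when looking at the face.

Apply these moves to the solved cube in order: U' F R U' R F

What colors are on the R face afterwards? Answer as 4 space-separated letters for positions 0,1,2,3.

Answer: W G Y G

Derivation:
After move 1 (U'): U=WWWW F=OOGG R=GGRR B=RRBB L=BBOO
After move 2 (F): F=GOGO U=WWOB R=WGWR D=RGYY L=BYOY
After move 3 (R): R=WWRG U=WOOO F=GGGY D=RBYR B=BRWB
After move 4 (U'): U=OOWO F=BYGY R=GGRG B=WWWB L=BROY
After move 5 (R): R=RGGG U=OYWY F=BBGR D=RWYW B=OWOB
After move 6 (F): F=GBRB U=OYYR R=WGYG D=GRYW L=BROW
Query: R face = WGYG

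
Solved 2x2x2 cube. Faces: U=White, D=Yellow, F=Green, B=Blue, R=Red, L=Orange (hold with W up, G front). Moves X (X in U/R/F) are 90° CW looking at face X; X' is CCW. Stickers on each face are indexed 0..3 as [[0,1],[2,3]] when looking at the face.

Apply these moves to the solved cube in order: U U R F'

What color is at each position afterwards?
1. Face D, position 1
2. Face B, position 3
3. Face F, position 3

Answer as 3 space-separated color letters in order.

Answer: O B G

Derivation:
After move 1 (U): U=WWWW F=RRGG R=BBRR B=OOBB L=GGOO
After move 2 (U): U=WWWW F=BBGG R=OORR B=GGBB L=RROO
After move 3 (R): R=RORO U=WBWG F=BYGY D=YBYG B=WGWB
After move 4 (F'): F=YYBG U=WBRR R=BOYO D=ROYG L=RGOW
Query 1: D[1] = O
Query 2: B[3] = B
Query 3: F[3] = G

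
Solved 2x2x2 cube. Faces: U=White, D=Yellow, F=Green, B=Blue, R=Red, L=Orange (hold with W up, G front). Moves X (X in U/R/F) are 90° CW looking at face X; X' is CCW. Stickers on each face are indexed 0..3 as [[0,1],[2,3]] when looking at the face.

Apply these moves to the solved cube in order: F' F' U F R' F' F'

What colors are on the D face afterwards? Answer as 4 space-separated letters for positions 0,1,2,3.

After move 1 (F'): F=GGGG U=WWRR R=YRYR D=OOYY L=OWOW
After move 2 (F'): F=GGGG U=WWYY R=OROR D=WWYY L=OROR
After move 3 (U): U=YWYW F=ORGG R=BBOR B=ORBB L=GGOR
After move 4 (F): F=GOGR U=YWRG R=YBWR D=OBYY L=GWOW
After move 5 (R'): R=BRYW U=YBRO F=GWGG D=OOYR B=YRBB
After move 6 (F'): F=WGGG U=YBBY R=OROW D=WWYR L=GOOR
After move 7 (F'): F=GGWG U=YBOO R=WRWW D=ORYR L=GYOB
Query: D face = ORYR

Answer: O R Y R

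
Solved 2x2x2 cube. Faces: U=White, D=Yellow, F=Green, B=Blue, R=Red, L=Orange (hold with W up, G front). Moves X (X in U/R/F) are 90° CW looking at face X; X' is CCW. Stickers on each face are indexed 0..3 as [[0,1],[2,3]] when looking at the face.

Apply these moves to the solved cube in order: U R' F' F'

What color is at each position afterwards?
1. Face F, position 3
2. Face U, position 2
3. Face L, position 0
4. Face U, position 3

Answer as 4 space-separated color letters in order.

After move 1 (U): U=WWWW F=RRGG R=BBRR B=OOBB L=GGOO
After move 2 (R'): R=BRBR U=WBWO F=RWGW D=YRYG B=YOYB
After move 3 (F'): F=WWRG U=WBBB R=RRYR D=GOYG L=GOOW
After move 4 (F'): F=WGWR U=WBRY R=ORGR D=OWYG L=GBOB
Query 1: F[3] = R
Query 2: U[2] = R
Query 3: L[0] = G
Query 4: U[3] = Y

Answer: R R G Y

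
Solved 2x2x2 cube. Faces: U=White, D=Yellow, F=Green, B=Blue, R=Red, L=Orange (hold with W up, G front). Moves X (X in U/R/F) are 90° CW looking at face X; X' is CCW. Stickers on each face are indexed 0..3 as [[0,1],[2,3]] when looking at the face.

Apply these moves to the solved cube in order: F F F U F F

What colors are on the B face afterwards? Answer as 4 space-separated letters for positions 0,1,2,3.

After move 1 (F): F=GGGG U=WWOO R=WRWR D=RRYY L=OYOY
After move 2 (F): F=GGGG U=WWYY R=OROR D=WWYY L=OROR
After move 3 (F): F=GGGG U=WWRR R=YRYR D=OOYY L=OWOW
After move 4 (U): U=RWRW F=YRGG R=BBYR B=OWBB L=GGOW
After move 5 (F): F=GYGR U=RWWG R=RBWR D=YBYY L=GOOO
After move 6 (F): F=GGRY U=RWOO R=WBGR D=WRYY L=GYOB
Query: B face = OWBB

Answer: O W B B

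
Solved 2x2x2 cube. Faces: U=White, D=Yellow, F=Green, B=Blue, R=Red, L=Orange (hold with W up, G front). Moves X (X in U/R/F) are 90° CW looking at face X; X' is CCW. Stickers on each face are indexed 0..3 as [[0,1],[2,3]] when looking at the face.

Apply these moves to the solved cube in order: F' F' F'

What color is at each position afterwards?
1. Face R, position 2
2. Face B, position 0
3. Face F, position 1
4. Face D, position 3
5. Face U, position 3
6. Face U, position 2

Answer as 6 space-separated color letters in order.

After move 1 (F'): F=GGGG U=WWRR R=YRYR D=OOYY L=OWOW
After move 2 (F'): F=GGGG U=WWYY R=OROR D=WWYY L=OROR
After move 3 (F'): F=GGGG U=WWOO R=WRWR D=RRYY L=OYOY
Query 1: R[2] = W
Query 2: B[0] = B
Query 3: F[1] = G
Query 4: D[3] = Y
Query 5: U[3] = O
Query 6: U[2] = O

Answer: W B G Y O O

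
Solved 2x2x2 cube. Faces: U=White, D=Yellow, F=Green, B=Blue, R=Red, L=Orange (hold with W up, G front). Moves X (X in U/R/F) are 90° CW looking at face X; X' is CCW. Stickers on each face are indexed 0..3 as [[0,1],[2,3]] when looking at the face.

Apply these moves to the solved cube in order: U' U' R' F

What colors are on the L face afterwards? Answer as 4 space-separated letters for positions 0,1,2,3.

Answer: R Y O B

Derivation:
After move 1 (U'): U=WWWW F=OOGG R=GGRR B=RRBB L=BBOO
After move 2 (U'): U=WWWW F=BBGG R=OORR B=GGBB L=RROO
After move 3 (R'): R=OROR U=WBWG F=BWGW D=YBYG B=YGYB
After move 4 (F): F=GBWW U=WBOR R=WRGR D=OOYG L=RYOB
Query: L face = RYOB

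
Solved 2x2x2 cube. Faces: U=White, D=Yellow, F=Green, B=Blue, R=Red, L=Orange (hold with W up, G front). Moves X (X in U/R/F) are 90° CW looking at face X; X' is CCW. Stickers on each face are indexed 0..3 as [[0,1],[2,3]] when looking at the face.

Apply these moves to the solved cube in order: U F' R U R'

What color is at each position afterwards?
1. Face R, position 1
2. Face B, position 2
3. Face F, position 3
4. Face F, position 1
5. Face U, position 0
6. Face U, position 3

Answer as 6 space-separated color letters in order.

After move 1 (U): U=WWWW F=RRGG R=BBRR B=OOBB L=GGOO
After move 2 (F'): F=RGRG U=WWBR R=YBYR D=GOYY L=GWOW
After move 3 (R): R=YYRB U=WGBG F=RORY D=GBYO B=ROWB
After move 4 (U): U=BWGG F=YYRY R=RORB B=GWWB L=ROOW
After move 5 (R'): R=OBRR U=BWGG F=YWRG D=GYYY B=OWBB
Query 1: R[1] = B
Query 2: B[2] = B
Query 3: F[3] = G
Query 4: F[1] = W
Query 5: U[0] = B
Query 6: U[3] = G

Answer: B B G W B G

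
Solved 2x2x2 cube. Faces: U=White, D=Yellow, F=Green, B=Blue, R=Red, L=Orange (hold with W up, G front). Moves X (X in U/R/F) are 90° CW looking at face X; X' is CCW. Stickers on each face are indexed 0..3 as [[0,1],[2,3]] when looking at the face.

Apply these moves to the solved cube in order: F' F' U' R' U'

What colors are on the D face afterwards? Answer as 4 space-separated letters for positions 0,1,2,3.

Answer: W R Y G

Derivation:
After move 1 (F'): F=GGGG U=WWRR R=YRYR D=OOYY L=OWOW
After move 2 (F'): F=GGGG U=WWYY R=OROR D=WWYY L=OROR
After move 3 (U'): U=WYWY F=ORGG R=GGOR B=ORBB L=BBOR
After move 4 (R'): R=GRGO U=WBWO F=OYGY D=WRYG B=YRWB
After move 5 (U'): U=BOWW F=BBGY R=OYGO B=GRWB L=YROR
Query: D face = WRYG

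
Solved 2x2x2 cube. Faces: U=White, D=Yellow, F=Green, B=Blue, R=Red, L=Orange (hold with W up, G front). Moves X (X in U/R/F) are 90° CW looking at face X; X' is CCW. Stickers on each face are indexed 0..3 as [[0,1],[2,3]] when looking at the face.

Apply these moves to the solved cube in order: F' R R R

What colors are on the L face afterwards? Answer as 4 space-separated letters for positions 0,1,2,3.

Answer: O W O W

Derivation:
After move 1 (F'): F=GGGG U=WWRR R=YRYR D=OOYY L=OWOW
After move 2 (R): R=YYRR U=WGRG F=GOGY D=OBYB B=RBWB
After move 3 (R): R=RYRY U=WORY F=GBGB D=OWYR B=GBGB
After move 4 (R): R=RRYY U=WBRB F=GWGR D=OGYG B=YBOB
Query: L face = OWOW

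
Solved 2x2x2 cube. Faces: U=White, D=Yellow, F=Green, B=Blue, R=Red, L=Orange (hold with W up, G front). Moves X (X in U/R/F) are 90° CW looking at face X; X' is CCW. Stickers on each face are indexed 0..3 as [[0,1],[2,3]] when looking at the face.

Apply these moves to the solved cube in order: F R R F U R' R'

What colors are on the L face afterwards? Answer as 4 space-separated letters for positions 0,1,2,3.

Answer: G G O W

Derivation:
After move 1 (F): F=GGGG U=WWOO R=WRWR D=RRYY L=OYOY
After move 2 (R): R=WWRR U=WGOG F=GRGY D=RBYB B=OBWB
After move 3 (R): R=RWRW U=WROY F=GBGB D=RWYO B=GBGB
After move 4 (F): F=GGBB U=WRYY R=OWYW D=RRYO L=OROW
After move 5 (U): U=YWYR F=OWBB R=GBYW B=ORGB L=GGOW
After move 6 (R'): R=BWGY U=YGYO F=OWBR D=RWYB B=ORRB
After move 7 (R'): R=WYBG U=YRYO F=OGBO D=RWYR B=BRWB
Query: L face = GGOW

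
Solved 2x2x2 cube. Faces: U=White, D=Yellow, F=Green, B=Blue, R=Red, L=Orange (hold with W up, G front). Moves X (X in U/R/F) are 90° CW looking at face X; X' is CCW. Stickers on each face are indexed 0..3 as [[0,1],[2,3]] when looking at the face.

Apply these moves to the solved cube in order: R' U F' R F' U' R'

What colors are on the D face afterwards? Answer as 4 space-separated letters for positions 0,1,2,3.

Answer: B G Y R

Derivation:
After move 1 (R'): R=RRRR U=WBWB F=GWGW D=YGYG B=YBYB
After move 2 (U): U=WWBB F=RRGW R=YBRR B=OOYB L=GWOO
After move 3 (F'): F=RWRG U=WWYR R=GBYR D=WOYG L=GBOB
After move 4 (R): R=YGRB U=WWYG F=RORG D=WYYO B=ROWB
After move 5 (F'): F=OGRR U=WWYR R=YGWB D=BBYO L=GGOY
After move 6 (U'): U=WRWY F=GGRR R=OGWB B=YGWB L=ROOY
After move 7 (R'): R=GBOW U=WWWY F=GRRY D=BGYR B=OGBB
Query: D face = BGYR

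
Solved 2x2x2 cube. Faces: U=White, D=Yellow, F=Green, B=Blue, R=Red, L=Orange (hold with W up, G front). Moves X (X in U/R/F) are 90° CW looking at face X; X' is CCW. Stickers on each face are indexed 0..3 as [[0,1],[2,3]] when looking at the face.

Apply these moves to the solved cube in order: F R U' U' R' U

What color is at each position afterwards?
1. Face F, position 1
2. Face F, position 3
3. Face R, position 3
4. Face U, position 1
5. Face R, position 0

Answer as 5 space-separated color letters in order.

After move 1 (F): F=GGGG U=WWOO R=WRWR D=RRYY L=OYOY
After move 2 (R): R=WWRR U=WGOG F=GRGY D=RBYB B=OBWB
After move 3 (U'): U=GGWO F=OYGY R=GRRR B=WWWB L=OBOY
After move 4 (U'): U=GOGW F=OBGY R=OYRR B=GRWB L=WWOY
After move 5 (R'): R=YROR U=GWGG F=OOGW D=RBYY B=BRBB
After move 6 (U): U=GGGW F=YRGW R=BROR B=WWBB L=OOOY
Query 1: F[1] = R
Query 2: F[3] = W
Query 3: R[3] = R
Query 4: U[1] = G
Query 5: R[0] = B

Answer: R W R G B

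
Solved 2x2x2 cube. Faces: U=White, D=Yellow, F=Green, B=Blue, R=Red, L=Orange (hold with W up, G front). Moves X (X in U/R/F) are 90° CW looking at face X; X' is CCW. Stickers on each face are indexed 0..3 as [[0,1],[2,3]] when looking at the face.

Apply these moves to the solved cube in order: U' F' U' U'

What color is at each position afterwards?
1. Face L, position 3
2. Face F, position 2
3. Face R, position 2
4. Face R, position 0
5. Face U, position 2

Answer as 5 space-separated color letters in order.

Answer: W O Y B W

Derivation:
After move 1 (U'): U=WWWW F=OOGG R=GGRR B=RRBB L=BBOO
After move 2 (F'): F=OGOG U=WWGR R=YGYR D=BOYY L=BWOW
After move 3 (U'): U=WRWG F=BWOG R=OGYR B=YGBB L=RROW
After move 4 (U'): U=RGWW F=RROG R=BWYR B=OGBB L=YGOW
Query 1: L[3] = W
Query 2: F[2] = O
Query 3: R[2] = Y
Query 4: R[0] = B
Query 5: U[2] = W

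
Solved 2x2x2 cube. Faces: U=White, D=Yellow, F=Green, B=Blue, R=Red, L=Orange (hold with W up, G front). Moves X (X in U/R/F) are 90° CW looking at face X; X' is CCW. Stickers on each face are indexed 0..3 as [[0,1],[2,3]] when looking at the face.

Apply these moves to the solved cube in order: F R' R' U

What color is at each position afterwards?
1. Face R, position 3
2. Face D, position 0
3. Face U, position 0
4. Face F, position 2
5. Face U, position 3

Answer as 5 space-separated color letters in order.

Answer: W R O G R

Derivation:
After move 1 (F): F=GGGG U=WWOO R=WRWR D=RRYY L=OYOY
After move 2 (R'): R=RRWW U=WBOB F=GWGO D=RGYG B=YBRB
After move 3 (R'): R=RWRW U=WROY F=GBGB D=RWYO B=GBGB
After move 4 (U): U=OWYR F=RWGB R=GBRW B=OYGB L=GBOY
Query 1: R[3] = W
Query 2: D[0] = R
Query 3: U[0] = O
Query 4: F[2] = G
Query 5: U[3] = R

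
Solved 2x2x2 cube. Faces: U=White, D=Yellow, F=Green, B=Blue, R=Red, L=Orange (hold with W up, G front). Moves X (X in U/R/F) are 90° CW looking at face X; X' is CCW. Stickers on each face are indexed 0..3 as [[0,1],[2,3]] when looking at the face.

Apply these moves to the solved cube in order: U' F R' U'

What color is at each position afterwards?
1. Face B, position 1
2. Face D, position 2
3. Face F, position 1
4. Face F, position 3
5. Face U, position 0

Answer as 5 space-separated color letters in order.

Answer: R Y Y B B

Derivation:
After move 1 (U'): U=WWWW F=OOGG R=GGRR B=RRBB L=BBOO
After move 2 (F): F=GOGO U=WWOB R=WGWR D=RGYY L=BYOY
After move 3 (R'): R=GRWW U=WBOR F=GWGB D=ROYO B=YRGB
After move 4 (U'): U=BRWO F=BYGB R=GWWW B=GRGB L=YROY
Query 1: B[1] = R
Query 2: D[2] = Y
Query 3: F[1] = Y
Query 4: F[3] = B
Query 5: U[0] = B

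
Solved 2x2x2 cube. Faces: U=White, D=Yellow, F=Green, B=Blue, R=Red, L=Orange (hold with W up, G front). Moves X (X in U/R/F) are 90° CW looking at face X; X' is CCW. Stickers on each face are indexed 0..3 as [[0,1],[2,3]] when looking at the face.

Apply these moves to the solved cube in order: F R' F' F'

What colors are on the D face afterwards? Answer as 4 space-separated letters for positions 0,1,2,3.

Answer: B O Y G

Derivation:
After move 1 (F): F=GGGG U=WWOO R=WRWR D=RRYY L=OYOY
After move 2 (R'): R=RRWW U=WBOB F=GWGO D=RGYG B=YBRB
After move 3 (F'): F=WOGG U=WBRW R=GRRW D=YYYG L=OBOO
After move 4 (F'): F=OGWG U=WBGR R=YRYW D=BOYG L=OWOR
Query: D face = BOYG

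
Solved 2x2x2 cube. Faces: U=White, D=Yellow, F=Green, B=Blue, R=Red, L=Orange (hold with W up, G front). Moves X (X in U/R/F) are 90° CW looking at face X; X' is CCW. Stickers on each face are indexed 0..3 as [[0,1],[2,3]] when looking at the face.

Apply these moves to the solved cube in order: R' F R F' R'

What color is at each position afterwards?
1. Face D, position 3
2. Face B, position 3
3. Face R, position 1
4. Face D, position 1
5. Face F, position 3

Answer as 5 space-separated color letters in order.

Answer: W B R G R

Derivation:
After move 1 (R'): R=RRRR U=WBWB F=GWGW D=YGYG B=YBYB
After move 2 (F): F=GGWW U=WBOO R=WRBR D=RRYG L=OYOG
After move 3 (R): R=BWRR U=WGOW F=GRWG D=RYYY B=OBBB
After move 4 (F'): F=RGGW U=WGBR R=YWRR D=YGYY L=OWOO
After move 5 (R'): R=WRYR U=WBBO F=RGGR D=YGYW B=YBGB
Query 1: D[3] = W
Query 2: B[3] = B
Query 3: R[1] = R
Query 4: D[1] = G
Query 5: F[3] = R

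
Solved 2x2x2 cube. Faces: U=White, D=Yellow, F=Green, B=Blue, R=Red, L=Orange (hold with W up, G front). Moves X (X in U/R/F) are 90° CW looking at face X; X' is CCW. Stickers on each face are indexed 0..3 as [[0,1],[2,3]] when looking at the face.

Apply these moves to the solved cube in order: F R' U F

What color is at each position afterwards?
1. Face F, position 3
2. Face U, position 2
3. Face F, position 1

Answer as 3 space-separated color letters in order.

After move 1 (F): F=GGGG U=WWOO R=WRWR D=RRYY L=OYOY
After move 2 (R'): R=RRWW U=WBOB F=GWGO D=RGYG B=YBRB
After move 3 (U): U=OWBB F=RRGO R=YBWW B=OYRB L=GWOY
After move 4 (F): F=GROR U=OWYW R=BBBW D=WYYG L=GROG
Query 1: F[3] = R
Query 2: U[2] = Y
Query 3: F[1] = R

Answer: R Y R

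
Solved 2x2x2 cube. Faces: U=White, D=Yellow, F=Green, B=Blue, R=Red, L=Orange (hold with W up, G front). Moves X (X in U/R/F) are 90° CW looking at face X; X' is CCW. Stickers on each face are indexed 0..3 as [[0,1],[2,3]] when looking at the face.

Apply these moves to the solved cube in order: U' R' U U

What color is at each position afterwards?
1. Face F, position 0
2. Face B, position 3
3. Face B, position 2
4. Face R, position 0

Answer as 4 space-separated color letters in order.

Answer: Y B Y B

Derivation:
After move 1 (U'): U=WWWW F=OOGG R=GGRR B=RRBB L=BBOO
After move 2 (R'): R=GRGR U=WBWR F=OWGW D=YOYG B=YRYB
After move 3 (U): U=WWRB F=GRGW R=YRGR B=BBYB L=OWOO
After move 4 (U): U=RWBW F=YRGW R=BBGR B=OWYB L=GROO
Query 1: F[0] = Y
Query 2: B[3] = B
Query 3: B[2] = Y
Query 4: R[0] = B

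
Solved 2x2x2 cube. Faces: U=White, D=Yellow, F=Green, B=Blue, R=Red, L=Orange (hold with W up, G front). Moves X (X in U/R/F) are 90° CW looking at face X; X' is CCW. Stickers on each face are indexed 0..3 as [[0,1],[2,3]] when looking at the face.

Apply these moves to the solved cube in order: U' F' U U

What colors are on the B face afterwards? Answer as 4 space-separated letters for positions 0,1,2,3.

Answer: O G B B

Derivation:
After move 1 (U'): U=WWWW F=OOGG R=GGRR B=RRBB L=BBOO
After move 2 (F'): F=OGOG U=WWGR R=YGYR D=BOYY L=BWOW
After move 3 (U): U=GWRW F=YGOG R=RRYR B=BWBB L=OGOW
After move 4 (U): U=RGWW F=RROG R=BWYR B=OGBB L=YGOW
Query: B face = OGBB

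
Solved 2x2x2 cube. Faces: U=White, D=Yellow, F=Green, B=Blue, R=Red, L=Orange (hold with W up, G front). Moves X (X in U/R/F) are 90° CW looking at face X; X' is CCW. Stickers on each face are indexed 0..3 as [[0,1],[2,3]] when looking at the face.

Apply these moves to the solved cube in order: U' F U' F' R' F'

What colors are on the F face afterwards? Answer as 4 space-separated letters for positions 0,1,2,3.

After move 1 (U'): U=WWWW F=OOGG R=GGRR B=RRBB L=BBOO
After move 2 (F): F=GOGO U=WWOB R=WGWR D=RGYY L=BYOY
After move 3 (U'): U=WBWO F=BYGO R=GOWR B=WGBB L=RROY
After move 4 (F'): F=YOBG U=WBGW R=GORR D=RYYY L=ROOW
After move 5 (R'): R=ORGR U=WBGW F=YBBW D=ROYG B=YGYB
After move 6 (F'): F=BWYB U=WBOG R=ORRR D=OWYG L=RWOG
Query: F face = BWYB

Answer: B W Y B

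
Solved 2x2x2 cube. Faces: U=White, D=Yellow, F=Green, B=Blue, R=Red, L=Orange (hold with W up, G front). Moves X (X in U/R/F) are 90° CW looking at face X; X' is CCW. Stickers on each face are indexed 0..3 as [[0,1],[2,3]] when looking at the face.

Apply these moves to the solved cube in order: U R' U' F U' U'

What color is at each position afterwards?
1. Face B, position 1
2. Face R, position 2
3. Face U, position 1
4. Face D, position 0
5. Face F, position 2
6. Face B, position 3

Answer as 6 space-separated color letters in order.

After move 1 (U): U=WWWW F=RRGG R=BBRR B=OOBB L=GGOO
After move 2 (R'): R=BRBR U=WBWO F=RWGW D=YRYG B=YOYB
After move 3 (U'): U=BOWW F=GGGW R=RWBR B=BRYB L=YOOO
After move 4 (F): F=GGWG U=BOOO R=WWWR D=BRYG L=YYOR
After move 5 (U'): U=OOBO F=YYWG R=GGWR B=WWYB L=BROR
After move 6 (U'): U=OOOB F=BRWG R=YYWR B=GGYB L=WWOR
Query 1: B[1] = G
Query 2: R[2] = W
Query 3: U[1] = O
Query 4: D[0] = B
Query 5: F[2] = W
Query 6: B[3] = B

Answer: G W O B W B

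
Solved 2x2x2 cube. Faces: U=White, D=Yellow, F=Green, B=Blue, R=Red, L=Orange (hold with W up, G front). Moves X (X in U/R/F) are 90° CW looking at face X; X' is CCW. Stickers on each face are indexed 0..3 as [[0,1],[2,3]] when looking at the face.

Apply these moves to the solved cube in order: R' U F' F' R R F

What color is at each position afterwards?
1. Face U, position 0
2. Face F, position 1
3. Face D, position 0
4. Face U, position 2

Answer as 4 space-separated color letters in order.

After move 1 (R'): R=RRRR U=WBWB F=GWGW D=YGYG B=YBYB
After move 2 (U): U=WWBB F=RRGW R=YBRR B=OOYB L=GWOO
After move 3 (F'): F=RWRG U=WWYR R=GBYR D=WOYG L=GBOB
After move 4 (F'): F=WGRR U=WWGY R=OBWR D=BBYG L=GROY
After move 5 (R): R=WORB U=WGGR F=WBRG D=BYYO B=YOWB
After move 6 (R): R=RWBO U=WBGG F=WYRO D=BWYY B=ROGB
After move 7 (F): F=RWOY U=WBYR R=GWGO D=BRYY L=GBOW
Query 1: U[0] = W
Query 2: F[1] = W
Query 3: D[0] = B
Query 4: U[2] = Y

Answer: W W B Y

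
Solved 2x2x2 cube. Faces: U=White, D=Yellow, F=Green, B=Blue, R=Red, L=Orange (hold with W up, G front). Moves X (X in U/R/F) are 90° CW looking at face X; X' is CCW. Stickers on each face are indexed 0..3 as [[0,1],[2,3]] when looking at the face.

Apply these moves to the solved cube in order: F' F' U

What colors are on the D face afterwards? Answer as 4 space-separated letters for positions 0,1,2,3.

After move 1 (F'): F=GGGG U=WWRR R=YRYR D=OOYY L=OWOW
After move 2 (F'): F=GGGG U=WWYY R=OROR D=WWYY L=OROR
After move 3 (U): U=YWYW F=ORGG R=BBOR B=ORBB L=GGOR
Query: D face = WWYY

Answer: W W Y Y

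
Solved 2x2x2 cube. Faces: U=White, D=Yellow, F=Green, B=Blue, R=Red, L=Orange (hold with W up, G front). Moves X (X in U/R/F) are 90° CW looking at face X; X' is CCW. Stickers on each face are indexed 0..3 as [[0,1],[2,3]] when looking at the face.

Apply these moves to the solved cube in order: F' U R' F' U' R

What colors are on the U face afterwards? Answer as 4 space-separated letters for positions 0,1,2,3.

After move 1 (F'): F=GGGG U=WWRR R=YRYR D=OOYY L=OWOW
After move 2 (U): U=RWRW F=YRGG R=BBYR B=OWBB L=GGOW
After move 3 (R'): R=BRBY U=RBRO F=YWGW D=ORYG B=YWOB
After move 4 (F'): F=WWYG U=RBBB R=RROY D=GWYG L=GOOR
After move 5 (U'): U=BBRB F=GOYG R=WWOY B=RROB L=YWOR
After move 6 (R): R=OWYW U=BORG F=GWYG D=GOYR B=BRBB
Query: U face = BORG

Answer: B O R G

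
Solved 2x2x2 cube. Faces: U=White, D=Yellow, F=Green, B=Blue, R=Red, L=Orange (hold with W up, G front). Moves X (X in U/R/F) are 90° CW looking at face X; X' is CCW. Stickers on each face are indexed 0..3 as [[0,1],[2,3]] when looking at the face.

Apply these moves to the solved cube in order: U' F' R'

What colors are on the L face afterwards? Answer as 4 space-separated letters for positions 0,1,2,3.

Answer: B W O W

Derivation:
After move 1 (U'): U=WWWW F=OOGG R=GGRR B=RRBB L=BBOO
After move 2 (F'): F=OGOG U=WWGR R=YGYR D=BOYY L=BWOW
After move 3 (R'): R=GRYY U=WBGR F=OWOR D=BGYG B=YROB
Query: L face = BWOW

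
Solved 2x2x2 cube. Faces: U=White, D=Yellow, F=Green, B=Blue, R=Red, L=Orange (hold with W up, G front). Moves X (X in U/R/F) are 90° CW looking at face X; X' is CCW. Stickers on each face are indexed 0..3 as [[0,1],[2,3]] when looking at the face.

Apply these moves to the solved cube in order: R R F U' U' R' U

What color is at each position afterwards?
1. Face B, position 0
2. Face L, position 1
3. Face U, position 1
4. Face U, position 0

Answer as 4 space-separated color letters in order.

After move 1 (R): R=RRRR U=WGWG F=GYGY D=YBYB B=WBWB
After move 2 (R): R=RRRR U=WYWY F=GBGB D=YWYW B=GBGB
After move 3 (F): F=GGBB U=WYOO R=WRYR D=RRYW L=OYOW
After move 4 (U'): U=YOWO F=OYBB R=GGYR B=WRGB L=GBOW
After move 5 (U'): U=OOYW F=GBBB R=OYYR B=GGGB L=WROW
After move 6 (R'): R=YROY U=OGYG F=GOBW D=RBYB B=WGRB
After move 7 (U): U=YOGG F=YRBW R=WGOY B=WRRB L=GOOW
Query 1: B[0] = W
Query 2: L[1] = O
Query 3: U[1] = O
Query 4: U[0] = Y

Answer: W O O Y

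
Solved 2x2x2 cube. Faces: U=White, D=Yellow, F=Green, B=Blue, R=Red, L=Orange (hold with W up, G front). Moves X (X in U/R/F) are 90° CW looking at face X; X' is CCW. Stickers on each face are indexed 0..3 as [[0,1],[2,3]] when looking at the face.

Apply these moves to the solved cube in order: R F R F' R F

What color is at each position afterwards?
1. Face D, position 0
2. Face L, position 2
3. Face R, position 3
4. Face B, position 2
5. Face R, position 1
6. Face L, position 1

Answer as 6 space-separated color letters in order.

After move 1 (R): R=RRRR U=WGWG F=GYGY D=YBYB B=WBWB
After move 2 (F): F=GGYY U=WGOO R=WRGR D=RRYB L=OYOB
After move 3 (R): R=GWRR U=WGOY F=GRYB D=RWYW B=OBGB
After move 4 (F'): F=RBGY U=WGGR R=WWRR D=YBYW L=OYOO
After move 5 (R): R=RWRW U=WBGY F=RBGW D=YGYO B=RBGB
After move 6 (F): F=GRWB U=WBOY R=GWYW D=RRYO L=OYOG
Query 1: D[0] = R
Query 2: L[2] = O
Query 3: R[3] = W
Query 4: B[2] = G
Query 5: R[1] = W
Query 6: L[1] = Y

Answer: R O W G W Y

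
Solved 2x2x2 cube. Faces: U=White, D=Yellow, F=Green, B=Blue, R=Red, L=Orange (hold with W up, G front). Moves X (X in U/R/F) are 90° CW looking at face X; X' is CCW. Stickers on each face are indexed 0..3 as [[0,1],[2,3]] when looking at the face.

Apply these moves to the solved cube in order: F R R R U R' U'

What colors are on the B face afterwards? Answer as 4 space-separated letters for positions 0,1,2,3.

Answer: B W G B

Derivation:
After move 1 (F): F=GGGG U=WWOO R=WRWR D=RRYY L=OYOY
After move 2 (R): R=WWRR U=WGOG F=GRGY D=RBYB B=OBWB
After move 3 (R): R=RWRW U=WROY F=GBGB D=RWYO B=GBGB
After move 4 (R): R=RRWW U=WBOB F=GWGO D=RGYG B=YBRB
After move 5 (U): U=OWBB F=RRGO R=YBWW B=OYRB L=GWOY
After move 6 (R'): R=BWYW U=ORBO F=RWGB D=RRYO B=GYGB
After move 7 (U'): U=ROOB F=GWGB R=RWYW B=BWGB L=GYOY
Query: B face = BWGB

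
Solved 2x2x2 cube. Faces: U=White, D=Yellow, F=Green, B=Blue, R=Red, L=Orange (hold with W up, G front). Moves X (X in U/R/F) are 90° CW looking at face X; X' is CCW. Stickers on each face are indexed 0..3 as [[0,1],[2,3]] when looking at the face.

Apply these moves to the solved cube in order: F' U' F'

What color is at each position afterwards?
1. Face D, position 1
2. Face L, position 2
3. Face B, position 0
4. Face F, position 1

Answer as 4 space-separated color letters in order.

Answer: W O Y G

Derivation:
After move 1 (F'): F=GGGG U=WWRR R=YRYR D=OOYY L=OWOW
After move 2 (U'): U=WRWR F=OWGG R=GGYR B=YRBB L=BBOW
After move 3 (F'): F=WGOG U=WRGY R=OGOR D=BWYY L=BROW
Query 1: D[1] = W
Query 2: L[2] = O
Query 3: B[0] = Y
Query 4: F[1] = G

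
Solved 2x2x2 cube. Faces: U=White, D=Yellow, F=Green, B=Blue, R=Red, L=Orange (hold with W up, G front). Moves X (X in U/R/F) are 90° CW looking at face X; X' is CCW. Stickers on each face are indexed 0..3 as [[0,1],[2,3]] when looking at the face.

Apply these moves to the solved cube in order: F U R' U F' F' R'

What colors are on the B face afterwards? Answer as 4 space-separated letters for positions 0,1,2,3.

After move 1 (F): F=GGGG U=WWOO R=WRWR D=RRYY L=OYOY
After move 2 (U): U=OWOW F=WRGG R=BBWR B=OYBB L=GGOY
After move 3 (R'): R=BRBW U=OBOO F=WWGW D=RRYG B=YYRB
After move 4 (U): U=OOOB F=BRGW R=YYBW B=GGRB L=WWOY
After move 5 (F'): F=RWBG U=OOYB R=RYRW D=WYYG L=WBOO
After move 6 (F'): F=WGRB U=OORR R=YYWW D=BOYG L=WBOY
After move 7 (R'): R=YWYW U=ORRG F=WORR D=BGYB B=GGOB
Query: B face = GGOB

Answer: G G O B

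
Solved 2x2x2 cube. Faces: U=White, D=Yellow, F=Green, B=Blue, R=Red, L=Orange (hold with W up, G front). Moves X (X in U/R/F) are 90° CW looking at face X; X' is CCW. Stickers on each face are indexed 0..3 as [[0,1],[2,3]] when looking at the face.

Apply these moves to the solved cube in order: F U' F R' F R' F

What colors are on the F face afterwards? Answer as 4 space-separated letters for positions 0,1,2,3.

Answer: B G R B

Derivation:
After move 1 (F): F=GGGG U=WWOO R=WRWR D=RRYY L=OYOY
After move 2 (U'): U=WOWO F=OYGG R=GGWR B=WRBB L=BBOY
After move 3 (F): F=GOGY U=WOYB R=WGOR D=WGYY L=BROR
After move 4 (R'): R=GRWO U=WBYW F=GOGB D=WOYY B=YRGB
After move 5 (F): F=GGBO U=WBRR R=YRWO D=WGYY L=BWOO
After move 6 (R'): R=ROYW U=WGRY F=GBBR D=WGYO B=YRGB
After move 7 (F): F=BGRB U=WGOW R=ROYW D=YRYO L=BWOG
Query: F face = BGRB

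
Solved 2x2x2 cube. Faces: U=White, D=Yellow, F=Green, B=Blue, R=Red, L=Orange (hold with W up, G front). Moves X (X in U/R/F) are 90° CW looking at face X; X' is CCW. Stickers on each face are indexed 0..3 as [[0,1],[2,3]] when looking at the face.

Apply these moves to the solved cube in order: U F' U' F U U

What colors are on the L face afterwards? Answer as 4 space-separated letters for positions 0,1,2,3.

After move 1 (U): U=WWWW F=RRGG R=BBRR B=OOBB L=GGOO
After move 2 (F'): F=RGRG U=WWBR R=YBYR D=GOYY L=GWOW
After move 3 (U'): U=WRWB F=GWRG R=RGYR B=YBBB L=OOOW
After move 4 (F): F=RGGW U=WRWO R=WGBR D=YRYY L=OGOO
After move 5 (U): U=WWOR F=WGGW R=YBBR B=OGBB L=RGOO
After move 6 (U): U=OWRW F=YBGW R=OGBR B=RGBB L=WGOO
Query: L face = WGOO

Answer: W G O O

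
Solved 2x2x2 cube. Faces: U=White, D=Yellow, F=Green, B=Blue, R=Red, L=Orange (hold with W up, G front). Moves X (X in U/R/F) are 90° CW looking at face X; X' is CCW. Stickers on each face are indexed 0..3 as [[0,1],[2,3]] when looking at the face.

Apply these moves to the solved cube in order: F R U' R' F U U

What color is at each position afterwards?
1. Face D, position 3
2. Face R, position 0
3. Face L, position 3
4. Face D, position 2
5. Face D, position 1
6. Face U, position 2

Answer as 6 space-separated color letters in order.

Answer: Y O Y Y R W

Derivation:
After move 1 (F): F=GGGG U=WWOO R=WRWR D=RRYY L=OYOY
After move 2 (R): R=WWRR U=WGOG F=GRGY D=RBYB B=OBWB
After move 3 (U'): U=GGWO F=OYGY R=GRRR B=WWWB L=OBOY
After move 4 (R'): R=RRGR U=GWWW F=OGGO D=RYYY B=BWBB
After move 5 (F): F=GOOG U=GWYB R=WRWR D=GRYY L=OROY
After move 6 (U): U=YGBW F=WROG R=BWWR B=ORBB L=GOOY
After move 7 (U): U=BYWG F=BWOG R=ORWR B=GOBB L=WROY
Query 1: D[3] = Y
Query 2: R[0] = O
Query 3: L[3] = Y
Query 4: D[2] = Y
Query 5: D[1] = R
Query 6: U[2] = W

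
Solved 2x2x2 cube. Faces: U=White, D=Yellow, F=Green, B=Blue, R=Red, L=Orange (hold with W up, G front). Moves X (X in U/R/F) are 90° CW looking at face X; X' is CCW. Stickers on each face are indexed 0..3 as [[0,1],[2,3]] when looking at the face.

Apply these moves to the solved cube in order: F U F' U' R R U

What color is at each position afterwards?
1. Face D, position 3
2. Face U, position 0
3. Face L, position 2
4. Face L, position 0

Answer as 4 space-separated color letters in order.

Answer: B O O G

Derivation:
After move 1 (F): F=GGGG U=WWOO R=WRWR D=RRYY L=OYOY
After move 2 (U): U=OWOW F=WRGG R=BBWR B=OYBB L=GGOY
After move 3 (F'): F=RGWG U=OWBW R=RBRR D=GYYY L=GWOO
After move 4 (U'): U=WWOB F=GWWG R=RGRR B=RBBB L=OYOO
After move 5 (R): R=RRRG U=WWOG F=GYWY D=GBYR B=BBWB
After move 6 (R): R=RRGR U=WYOY F=GBWR D=GWYB B=GBWB
After move 7 (U): U=OWYY F=RRWR R=GBGR B=OYWB L=GBOO
Query 1: D[3] = B
Query 2: U[0] = O
Query 3: L[2] = O
Query 4: L[0] = G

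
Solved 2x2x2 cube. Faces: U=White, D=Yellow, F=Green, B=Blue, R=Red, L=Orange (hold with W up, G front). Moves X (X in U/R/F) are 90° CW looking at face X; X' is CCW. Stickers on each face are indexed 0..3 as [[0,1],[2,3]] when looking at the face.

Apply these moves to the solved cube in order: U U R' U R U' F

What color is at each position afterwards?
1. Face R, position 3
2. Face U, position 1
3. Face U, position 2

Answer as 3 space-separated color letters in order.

After move 1 (U): U=WWWW F=RRGG R=BBRR B=OOBB L=GGOO
After move 2 (U): U=WWWW F=BBGG R=OORR B=GGBB L=RROO
After move 3 (R'): R=OROR U=WBWG F=BWGW D=YBYG B=YGYB
After move 4 (U): U=WWGB F=ORGW R=YGOR B=RRYB L=BWOO
After move 5 (R): R=OYRG U=WRGW F=OBGG D=YYYR B=BRWB
After move 6 (U'): U=RWWG F=BWGG R=OBRG B=OYWB L=BROO
After move 7 (F): F=GBGW U=RWOR R=WBGG D=ROYR L=BYOY
Query 1: R[3] = G
Query 2: U[1] = W
Query 3: U[2] = O

Answer: G W O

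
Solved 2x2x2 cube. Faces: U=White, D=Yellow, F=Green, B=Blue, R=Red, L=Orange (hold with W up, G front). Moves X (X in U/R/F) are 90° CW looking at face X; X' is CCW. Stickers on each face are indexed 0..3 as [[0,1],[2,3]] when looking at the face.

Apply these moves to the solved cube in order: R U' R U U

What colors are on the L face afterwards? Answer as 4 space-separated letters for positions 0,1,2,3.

Answer: R G O O

Derivation:
After move 1 (R): R=RRRR U=WGWG F=GYGY D=YBYB B=WBWB
After move 2 (U'): U=GGWW F=OOGY R=GYRR B=RRWB L=WBOO
After move 3 (R): R=RGRY U=GOWY F=OBGB D=YWYR B=WRGB
After move 4 (U): U=WGYO F=RGGB R=WRRY B=WBGB L=OBOO
After move 5 (U): U=YWOG F=WRGB R=WBRY B=OBGB L=RGOO
Query: L face = RGOO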